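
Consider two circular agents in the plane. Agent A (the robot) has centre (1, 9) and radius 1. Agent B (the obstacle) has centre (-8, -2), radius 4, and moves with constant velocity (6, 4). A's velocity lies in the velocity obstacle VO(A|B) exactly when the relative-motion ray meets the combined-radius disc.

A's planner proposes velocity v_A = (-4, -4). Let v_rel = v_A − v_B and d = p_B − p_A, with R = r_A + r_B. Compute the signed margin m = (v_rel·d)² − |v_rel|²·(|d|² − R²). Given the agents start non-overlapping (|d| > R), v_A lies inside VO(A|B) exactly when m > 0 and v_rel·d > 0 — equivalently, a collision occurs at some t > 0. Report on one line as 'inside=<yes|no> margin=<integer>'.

d = (-9, -11),  |d|² = 202;  R = 1+4 = 5,  c = 202−5² = 177
v_rel = (-10, -8),  |v_rel|² = 164;  v_rel·d = (-10)·(-9) + (-8)·(-11) = 178
164·t² − 356·t + 177 = 0  ⇒  m = 178² − 164·177 = 2656
m = 2656 > 0,  v_rel·d = 178 > 0  ⇒  inside

inside=yes margin=2656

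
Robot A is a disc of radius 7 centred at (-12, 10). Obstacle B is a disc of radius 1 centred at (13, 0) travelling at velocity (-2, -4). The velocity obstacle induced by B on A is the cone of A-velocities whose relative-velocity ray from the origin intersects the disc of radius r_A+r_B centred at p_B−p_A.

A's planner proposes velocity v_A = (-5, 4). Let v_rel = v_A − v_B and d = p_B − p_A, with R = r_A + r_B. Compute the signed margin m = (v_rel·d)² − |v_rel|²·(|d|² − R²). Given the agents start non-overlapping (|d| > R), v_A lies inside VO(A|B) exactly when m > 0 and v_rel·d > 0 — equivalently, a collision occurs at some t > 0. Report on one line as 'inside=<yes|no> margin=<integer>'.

d = (25, -10),  |d|² = 725;  R = 7+1 = 8,  c = 725−8² = 661
v_rel = (-3, 8),  |v_rel|² = 73;  v_rel·d = (-3)·(25) + (8)·(-10) = -155
73·t² + 310·t + 661 = 0  ⇒  m = (-155)² − 73·661 = -24228
m = -24228 < 0,  v_rel·d = -155 < 0  ⇒  outside

inside=no margin=-24228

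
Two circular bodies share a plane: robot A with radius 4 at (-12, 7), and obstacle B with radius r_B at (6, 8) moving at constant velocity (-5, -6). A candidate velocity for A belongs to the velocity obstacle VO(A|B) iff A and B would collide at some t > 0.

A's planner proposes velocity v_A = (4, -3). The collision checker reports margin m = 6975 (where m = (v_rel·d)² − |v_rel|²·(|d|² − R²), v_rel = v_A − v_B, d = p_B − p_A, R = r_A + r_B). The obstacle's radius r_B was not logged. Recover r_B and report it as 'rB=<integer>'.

m = 6975
d = (18, 1);  v_rel = (9, 3),  |v_rel|² = 90
v_rel×d = (9)·(1) − (3)·(18) = -45
since m = R²·90 − (-45)²:  R² = (2025 + 6975) / 90 = 100
R = √100 = 10  ⇒  r_B = 10 − 4 = 6

rB=6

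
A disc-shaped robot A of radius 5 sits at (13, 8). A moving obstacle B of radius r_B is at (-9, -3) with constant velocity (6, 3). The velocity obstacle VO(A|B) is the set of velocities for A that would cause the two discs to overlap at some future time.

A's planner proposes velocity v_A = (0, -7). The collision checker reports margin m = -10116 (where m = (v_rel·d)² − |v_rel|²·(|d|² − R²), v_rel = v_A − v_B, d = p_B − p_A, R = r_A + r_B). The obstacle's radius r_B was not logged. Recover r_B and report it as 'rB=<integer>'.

m = -10116
d = (-22, -11);  v_rel = (-6, -10),  |v_rel|² = 136
v_rel×d = (-6)·(-11) − (-10)·(-22) = -154
since m = R²·136 − (-154)²:  R² = (23716 + -10116) / 136 = 100
R = √100 = 10  ⇒  r_B = 10 − 5 = 5

rB=5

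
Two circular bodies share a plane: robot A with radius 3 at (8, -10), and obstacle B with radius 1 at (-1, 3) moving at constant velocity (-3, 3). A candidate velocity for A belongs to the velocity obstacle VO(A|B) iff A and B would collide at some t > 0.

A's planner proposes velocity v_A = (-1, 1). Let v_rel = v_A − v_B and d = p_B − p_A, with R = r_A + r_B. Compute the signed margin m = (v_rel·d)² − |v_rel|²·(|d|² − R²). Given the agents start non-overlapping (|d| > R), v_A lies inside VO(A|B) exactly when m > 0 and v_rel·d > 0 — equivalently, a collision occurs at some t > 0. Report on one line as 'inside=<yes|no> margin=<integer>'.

d = (-9, 13),  |d|² = 250;  R = 3+1 = 4,  c = 250−4² = 234
v_rel = (2, -2),  |v_rel|² = 8;  v_rel·d = (2)·(-9) + (-2)·(13) = -44
8·t² + 88·t + 234 = 0  ⇒  m = (-44)² − 8·234 = 64
m = 64 > 0,  v_rel·d = -44 < 0  ⇒  outside

inside=no margin=64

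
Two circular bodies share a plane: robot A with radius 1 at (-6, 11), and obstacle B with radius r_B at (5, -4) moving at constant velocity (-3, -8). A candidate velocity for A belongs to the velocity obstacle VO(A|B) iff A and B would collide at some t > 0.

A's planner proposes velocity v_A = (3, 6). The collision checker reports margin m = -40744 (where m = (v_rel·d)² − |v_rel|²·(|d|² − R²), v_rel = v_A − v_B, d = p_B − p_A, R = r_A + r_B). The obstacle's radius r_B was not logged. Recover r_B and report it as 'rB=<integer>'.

m = -40744
d = (11, -15);  v_rel = (6, 14),  |v_rel|² = 232
v_rel×d = (6)·(-15) − (14)·(11) = -244
since m = R²·232 − (-244)²:  R² = (59536 + -40744) / 232 = 81
R = √81 = 9  ⇒  r_B = 9 − 1 = 8

rB=8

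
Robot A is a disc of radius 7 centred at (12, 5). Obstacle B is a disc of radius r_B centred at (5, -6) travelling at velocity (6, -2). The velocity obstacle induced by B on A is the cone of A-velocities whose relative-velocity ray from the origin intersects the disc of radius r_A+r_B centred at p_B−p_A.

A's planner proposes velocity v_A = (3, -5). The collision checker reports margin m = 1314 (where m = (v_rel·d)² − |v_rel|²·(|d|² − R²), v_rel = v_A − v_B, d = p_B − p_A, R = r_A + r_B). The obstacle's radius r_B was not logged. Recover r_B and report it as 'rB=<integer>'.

m = 1314
d = (-7, -11);  v_rel = (-3, -3),  |v_rel|² = 18
v_rel×d = (-3)·(-11) − (-3)·(-7) = 12
since m = R²·18 − 12²:  R² = (144 + 1314) / 18 = 81
R = √81 = 9  ⇒  r_B = 9 − 7 = 2

rB=2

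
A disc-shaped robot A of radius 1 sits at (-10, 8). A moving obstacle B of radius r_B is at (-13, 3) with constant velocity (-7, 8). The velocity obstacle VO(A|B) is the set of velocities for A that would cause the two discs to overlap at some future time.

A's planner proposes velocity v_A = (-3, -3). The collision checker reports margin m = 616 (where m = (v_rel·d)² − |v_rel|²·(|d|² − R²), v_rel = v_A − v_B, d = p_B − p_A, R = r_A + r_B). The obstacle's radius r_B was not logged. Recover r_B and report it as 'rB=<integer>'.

m = 616
d = (-3, -5);  v_rel = (4, -11),  |v_rel|² = 137
v_rel×d = (4)·(-5) − (-11)·(-3) = -53
since m = R²·137 − (-53)²:  R² = (2809 + 616) / 137 = 25
R = √25 = 5  ⇒  r_B = 5 − 1 = 4

rB=4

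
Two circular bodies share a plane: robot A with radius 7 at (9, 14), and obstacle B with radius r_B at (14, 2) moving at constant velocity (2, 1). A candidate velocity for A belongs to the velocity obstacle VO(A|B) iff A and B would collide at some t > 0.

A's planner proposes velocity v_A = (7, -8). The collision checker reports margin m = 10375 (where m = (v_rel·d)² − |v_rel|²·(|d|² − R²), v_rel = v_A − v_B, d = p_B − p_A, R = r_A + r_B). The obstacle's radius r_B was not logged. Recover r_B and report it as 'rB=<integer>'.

m = 10375
d = (5, -12);  v_rel = (5, -9),  |v_rel|² = 106
v_rel×d = (5)·(-12) − (-9)·(5) = -15
since m = R²·106 − (-15)²:  R² = (225 + 10375) / 106 = 100
R = √100 = 10  ⇒  r_B = 10 − 7 = 3

rB=3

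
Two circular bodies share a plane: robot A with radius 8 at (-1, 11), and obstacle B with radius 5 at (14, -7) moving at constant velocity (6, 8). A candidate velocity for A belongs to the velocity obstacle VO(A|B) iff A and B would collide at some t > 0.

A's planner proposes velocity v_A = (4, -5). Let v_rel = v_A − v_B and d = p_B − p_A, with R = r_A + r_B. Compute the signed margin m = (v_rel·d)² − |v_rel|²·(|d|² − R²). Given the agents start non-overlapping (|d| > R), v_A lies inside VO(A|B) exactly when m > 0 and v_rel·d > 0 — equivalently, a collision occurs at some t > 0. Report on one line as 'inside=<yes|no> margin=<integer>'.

d = (15, -18),  |d|² = 549;  R = 8+5 = 13,  c = 549−13² = 380
v_rel = (-2, -13),  |v_rel|² = 173;  v_rel·d = (-2)·(15) + (-13)·(-18) = 204
173·t² − 408·t + 380 = 0  ⇒  m = 204² − 173·380 = -24124
m = -24124 < 0,  v_rel·d = 204 > 0  ⇒  outside

inside=no margin=-24124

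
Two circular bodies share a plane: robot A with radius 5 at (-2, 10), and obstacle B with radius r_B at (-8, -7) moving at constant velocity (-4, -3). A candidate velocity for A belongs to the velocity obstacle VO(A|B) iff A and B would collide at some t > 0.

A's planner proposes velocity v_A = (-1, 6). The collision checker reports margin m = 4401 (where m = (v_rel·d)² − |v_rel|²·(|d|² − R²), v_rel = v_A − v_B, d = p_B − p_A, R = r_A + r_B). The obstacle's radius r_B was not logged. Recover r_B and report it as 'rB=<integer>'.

m = 4401
d = (-6, -17);  v_rel = (3, 9),  |v_rel|² = 90
v_rel×d = (3)·(-17) − (9)·(-6) = 3
since m = R²·90 − 3²:  R² = (9 + 4401) / 90 = 49
R = √49 = 7  ⇒  r_B = 7 − 5 = 2

rB=2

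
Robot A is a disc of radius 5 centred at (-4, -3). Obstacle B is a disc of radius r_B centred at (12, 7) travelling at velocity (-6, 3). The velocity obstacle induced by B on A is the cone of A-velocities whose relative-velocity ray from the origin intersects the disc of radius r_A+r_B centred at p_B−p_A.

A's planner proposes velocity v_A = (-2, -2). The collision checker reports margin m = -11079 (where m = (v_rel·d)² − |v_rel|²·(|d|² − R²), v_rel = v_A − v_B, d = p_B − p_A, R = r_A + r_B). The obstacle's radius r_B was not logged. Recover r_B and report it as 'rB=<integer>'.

m = -11079
d = (16, 10);  v_rel = (4, -5),  |v_rel|² = 41
v_rel×d = (4)·(10) − (-5)·(16) = 120
since m = R²·41 − 120²:  R² = (14400 + -11079) / 41 = 81
R = √81 = 9  ⇒  r_B = 9 − 5 = 4

rB=4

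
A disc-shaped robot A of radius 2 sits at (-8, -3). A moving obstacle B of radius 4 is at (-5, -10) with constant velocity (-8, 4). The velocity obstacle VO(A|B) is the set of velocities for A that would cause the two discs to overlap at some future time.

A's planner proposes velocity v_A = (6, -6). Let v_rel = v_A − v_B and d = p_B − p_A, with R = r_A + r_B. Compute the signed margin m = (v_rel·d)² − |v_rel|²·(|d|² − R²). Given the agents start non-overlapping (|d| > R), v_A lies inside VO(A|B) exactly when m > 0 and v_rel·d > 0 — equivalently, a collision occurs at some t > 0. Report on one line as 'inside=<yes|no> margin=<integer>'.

d = (3, -7),  |d|² = 58;  R = 2+4 = 6,  c = 58−6² = 22
v_rel = (14, -10),  |v_rel|² = 296;  v_rel·d = (14)·(3) + (-10)·(-7) = 112
296·t² − 224·t + 22 = 0  ⇒  m = 112² − 296·22 = 6032
m = 6032 > 0,  v_rel·d = 112 > 0  ⇒  inside

inside=yes margin=6032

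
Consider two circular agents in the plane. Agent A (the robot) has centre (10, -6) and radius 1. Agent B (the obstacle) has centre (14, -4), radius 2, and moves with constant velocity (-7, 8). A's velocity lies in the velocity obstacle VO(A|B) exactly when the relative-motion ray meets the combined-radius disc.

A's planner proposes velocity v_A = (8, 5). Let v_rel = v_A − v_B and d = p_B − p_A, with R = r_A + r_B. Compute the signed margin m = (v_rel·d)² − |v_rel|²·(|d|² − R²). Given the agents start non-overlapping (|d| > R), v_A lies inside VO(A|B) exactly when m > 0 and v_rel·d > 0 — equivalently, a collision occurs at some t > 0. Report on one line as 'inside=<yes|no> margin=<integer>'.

d = (4, 2),  |d|² = 20;  R = 1+2 = 3,  c = 20−3² = 11
v_rel = (15, -3),  |v_rel|² = 234;  v_rel·d = (15)·(4) + (-3)·(2) = 54
234·t² − 108·t + 11 = 0  ⇒  m = 54² − 234·11 = 342
m = 342 > 0,  v_rel·d = 54 > 0  ⇒  inside

inside=yes margin=342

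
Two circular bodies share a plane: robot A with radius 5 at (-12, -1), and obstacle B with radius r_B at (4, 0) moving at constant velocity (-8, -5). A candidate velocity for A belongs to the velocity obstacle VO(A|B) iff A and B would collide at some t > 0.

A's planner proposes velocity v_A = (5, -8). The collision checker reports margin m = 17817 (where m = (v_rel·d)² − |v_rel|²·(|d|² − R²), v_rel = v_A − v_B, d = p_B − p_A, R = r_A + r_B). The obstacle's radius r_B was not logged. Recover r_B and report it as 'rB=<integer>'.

m = 17817
d = (16, 1);  v_rel = (13, -3),  |v_rel|² = 178
v_rel×d = (13)·(1) − (-3)·(16) = 61
since m = R²·178 − 61²:  R² = (3721 + 17817) / 178 = 121
R = √121 = 11  ⇒  r_B = 11 − 5 = 6

rB=6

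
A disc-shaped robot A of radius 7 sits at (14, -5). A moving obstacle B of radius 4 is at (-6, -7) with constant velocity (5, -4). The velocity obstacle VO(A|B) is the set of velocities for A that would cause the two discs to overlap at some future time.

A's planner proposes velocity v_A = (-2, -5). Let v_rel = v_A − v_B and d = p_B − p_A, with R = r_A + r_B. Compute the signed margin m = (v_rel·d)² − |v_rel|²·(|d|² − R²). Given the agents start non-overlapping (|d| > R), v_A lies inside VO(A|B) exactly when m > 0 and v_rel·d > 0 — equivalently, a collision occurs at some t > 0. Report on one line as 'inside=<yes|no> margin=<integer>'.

d = (-20, -2),  |d|² = 404;  R = 7+4 = 11,  c = 404−11² = 283
v_rel = (-7, -1),  |v_rel|² = 50;  v_rel·d = (-7)·(-20) + (-1)·(-2) = 142
50·t² − 284·t + 283 = 0  ⇒  m = 142² − 50·283 = 6014
m = 6014 > 0,  v_rel·d = 142 > 0  ⇒  inside

inside=yes margin=6014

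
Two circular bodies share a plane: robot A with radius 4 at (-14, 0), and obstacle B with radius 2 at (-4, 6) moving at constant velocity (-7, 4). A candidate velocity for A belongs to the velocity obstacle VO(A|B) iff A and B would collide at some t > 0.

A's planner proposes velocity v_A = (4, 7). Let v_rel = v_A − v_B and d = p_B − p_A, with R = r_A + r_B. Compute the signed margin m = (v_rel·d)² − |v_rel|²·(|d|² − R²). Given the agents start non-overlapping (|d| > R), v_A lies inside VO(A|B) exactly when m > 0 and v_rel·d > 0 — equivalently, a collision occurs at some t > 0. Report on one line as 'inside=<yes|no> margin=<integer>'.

d = (10, 6),  |d|² = 136;  R = 4+2 = 6,  c = 136−6² = 100
v_rel = (11, 3),  |v_rel|² = 130;  v_rel·d = (11)·(10) + (3)·(6) = 128
130·t² − 256·t + 100 = 0  ⇒  m = 128² − 130·100 = 3384
m = 3384 > 0,  v_rel·d = 128 > 0  ⇒  inside

inside=yes margin=3384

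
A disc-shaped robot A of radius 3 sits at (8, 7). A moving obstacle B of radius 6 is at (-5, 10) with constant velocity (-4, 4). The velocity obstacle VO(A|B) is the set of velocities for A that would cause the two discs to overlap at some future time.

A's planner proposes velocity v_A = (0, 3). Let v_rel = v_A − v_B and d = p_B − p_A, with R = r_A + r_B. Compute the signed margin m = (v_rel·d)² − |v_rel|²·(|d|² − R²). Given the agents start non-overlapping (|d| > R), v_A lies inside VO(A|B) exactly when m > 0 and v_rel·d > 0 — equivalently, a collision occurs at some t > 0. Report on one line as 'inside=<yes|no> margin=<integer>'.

d = (-13, 3),  |d|² = 178;  R = 3+6 = 9,  c = 178−9² = 97
v_rel = (4, -1),  |v_rel|² = 17;  v_rel·d = (4)·(-13) + (-1)·(3) = -55
17·t² + 110·t + 97 = 0  ⇒  m = (-55)² − 17·97 = 1376
m = 1376 > 0,  v_rel·d = -55 < 0  ⇒  outside

inside=no margin=1376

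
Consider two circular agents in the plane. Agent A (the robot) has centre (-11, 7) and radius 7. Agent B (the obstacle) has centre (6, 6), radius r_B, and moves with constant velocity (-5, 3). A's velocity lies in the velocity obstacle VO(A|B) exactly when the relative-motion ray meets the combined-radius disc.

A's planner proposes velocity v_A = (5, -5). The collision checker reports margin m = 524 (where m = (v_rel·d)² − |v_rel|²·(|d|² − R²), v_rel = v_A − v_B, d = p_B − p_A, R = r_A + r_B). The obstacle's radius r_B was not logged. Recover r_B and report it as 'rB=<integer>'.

m = 524
d = (17, -1);  v_rel = (10, -8),  |v_rel|² = 164
v_rel×d = (10)·(-1) − (-8)·(17) = 126
since m = R²·164 − 126²:  R² = (15876 + 524) / 164 = 100
R = √100 = 10  ⇒  r_B = 10 − 7 = 3

rB=3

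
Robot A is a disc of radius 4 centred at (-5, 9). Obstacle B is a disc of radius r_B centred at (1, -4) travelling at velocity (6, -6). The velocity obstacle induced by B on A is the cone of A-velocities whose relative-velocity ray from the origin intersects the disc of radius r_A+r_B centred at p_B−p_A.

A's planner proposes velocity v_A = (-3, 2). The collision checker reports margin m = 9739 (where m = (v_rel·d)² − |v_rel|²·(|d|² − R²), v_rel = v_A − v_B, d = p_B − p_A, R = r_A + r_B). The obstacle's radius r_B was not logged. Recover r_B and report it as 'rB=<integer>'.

m = 9739
d = (6, -13);  v_rel = (-9, 8),  |v_rel|² = 145
v_rel×d = (-9)·(-13) − (8)·(6) = 69
since m = R²·145 − 69²:  R² = (4761 + 9739) / 145 = 100
R = √100 = 10  ⇒  r_B = 10 − 4 = 6

rB=6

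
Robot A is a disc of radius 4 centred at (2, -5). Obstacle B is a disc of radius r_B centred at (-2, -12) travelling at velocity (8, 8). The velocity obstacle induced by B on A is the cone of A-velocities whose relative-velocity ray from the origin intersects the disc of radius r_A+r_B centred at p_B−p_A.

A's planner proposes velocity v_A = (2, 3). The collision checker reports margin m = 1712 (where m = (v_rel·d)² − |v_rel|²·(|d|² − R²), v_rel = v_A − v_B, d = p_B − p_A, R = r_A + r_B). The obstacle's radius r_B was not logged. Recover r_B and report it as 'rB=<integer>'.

m = 1712
d = (-4, -7);  v_rel = (-6, -5),  |v_rel|² = 61
v_rel×d = (-6)·(-7) − (-5)·(-4) = 22
since m = R²·61 − 22²:  R² = (484 + 1712) / 61 = 36
R = √36 = 6  ⇒  r_B = 6 − 4 = 2

rB=2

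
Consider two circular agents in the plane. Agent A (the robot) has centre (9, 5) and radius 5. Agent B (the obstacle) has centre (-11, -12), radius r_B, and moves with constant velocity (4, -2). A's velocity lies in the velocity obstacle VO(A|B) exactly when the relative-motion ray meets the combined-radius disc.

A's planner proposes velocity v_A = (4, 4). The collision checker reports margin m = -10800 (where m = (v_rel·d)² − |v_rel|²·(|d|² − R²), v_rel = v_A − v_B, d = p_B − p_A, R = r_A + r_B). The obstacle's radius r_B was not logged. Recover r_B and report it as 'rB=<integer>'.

m = -10800
d = (-20, -17);  v_rel = (0, 6),  |v_rel|² = 36
v_rel×d = (0)·(-17) − (6)·(-20) = 120
since m = R²·36 − 120²:  R² = (14400 + -10800) / 36 = 100
R = √100 = 10  ⇒  r_B = 10 − 5 = 5

rB=5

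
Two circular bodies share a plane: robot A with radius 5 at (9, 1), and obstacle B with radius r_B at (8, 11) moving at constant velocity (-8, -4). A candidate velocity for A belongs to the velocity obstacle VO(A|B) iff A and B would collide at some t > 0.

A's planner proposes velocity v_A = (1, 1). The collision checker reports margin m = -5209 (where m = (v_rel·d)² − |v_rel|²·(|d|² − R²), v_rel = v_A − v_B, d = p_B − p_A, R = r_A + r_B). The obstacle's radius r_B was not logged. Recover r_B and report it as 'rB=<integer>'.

m = -5209
d = (-1, 10);  v_rel = (9, 5),  |v_rel|² = 106
v_rel×d = (9)·(10) − (5)·(-1) = 95
since m = R²·106 − 95²:  R² = (9025 + -5209) / 106 = 36
R = √36 = 6  ⇒  r_B = 6 − 5 = 1

rB=1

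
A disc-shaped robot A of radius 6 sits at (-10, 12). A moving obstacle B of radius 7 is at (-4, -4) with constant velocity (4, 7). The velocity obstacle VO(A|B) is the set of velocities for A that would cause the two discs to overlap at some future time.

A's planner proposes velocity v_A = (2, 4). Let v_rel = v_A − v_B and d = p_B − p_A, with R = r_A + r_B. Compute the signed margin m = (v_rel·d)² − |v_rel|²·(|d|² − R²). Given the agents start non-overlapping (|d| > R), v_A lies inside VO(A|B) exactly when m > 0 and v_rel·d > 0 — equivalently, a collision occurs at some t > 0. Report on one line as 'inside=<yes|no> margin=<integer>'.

d = (6, -16),  |d|² = 292;  R = 6+7 = 13,  c = 292−13² = 123
v_rel = (-2, -3),  |v_rel|² = 13;  v_rel·d = (-2)·(6) + (-3)·(-16) = 36
13·t² − 72·t + 123 = 0  ⇒  m = 36² − 13·123 = -303
m = -303 < 0,  v_rel·d = 36 > 0  ⇒  outside

inside=no margin=-303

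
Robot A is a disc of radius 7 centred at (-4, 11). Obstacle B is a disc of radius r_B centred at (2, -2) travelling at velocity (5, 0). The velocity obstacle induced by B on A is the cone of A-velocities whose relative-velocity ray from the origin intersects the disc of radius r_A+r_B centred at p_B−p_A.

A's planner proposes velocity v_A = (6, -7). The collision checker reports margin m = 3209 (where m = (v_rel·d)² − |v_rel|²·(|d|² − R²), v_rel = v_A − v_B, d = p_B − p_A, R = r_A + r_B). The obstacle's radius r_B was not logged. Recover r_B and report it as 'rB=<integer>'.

m = 3209
d = (6, -13);  v_rel = (1, -7),  |v_rel|² = 50
v_rel×d = (1)·(-13) − (-7)·(6) = 29
since m = R²·50 − 29²:  R² = (841 + 3209) / 50 = 81
R = √81 = 9  ⇒  r_B = 9 − 7 = 2

rB=2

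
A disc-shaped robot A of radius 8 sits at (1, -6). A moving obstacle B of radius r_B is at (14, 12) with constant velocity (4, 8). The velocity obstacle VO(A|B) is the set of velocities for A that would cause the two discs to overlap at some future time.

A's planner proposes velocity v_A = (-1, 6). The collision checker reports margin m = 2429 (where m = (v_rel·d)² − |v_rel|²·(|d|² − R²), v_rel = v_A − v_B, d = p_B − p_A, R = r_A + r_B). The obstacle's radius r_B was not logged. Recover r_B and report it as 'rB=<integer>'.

m = 2429
d = (13, 18);  v_rel = (-5, -2),  |v_rel|² = 29
v_rel×d = (-5)·(18) − (-2)·(13) = -64
since m = R²·29 − (-64)²:  R² = (4096 + 2429) / 29 = 225
R = √225 = 15  ⇒  r_B = 15 − 8 = 7

rB=7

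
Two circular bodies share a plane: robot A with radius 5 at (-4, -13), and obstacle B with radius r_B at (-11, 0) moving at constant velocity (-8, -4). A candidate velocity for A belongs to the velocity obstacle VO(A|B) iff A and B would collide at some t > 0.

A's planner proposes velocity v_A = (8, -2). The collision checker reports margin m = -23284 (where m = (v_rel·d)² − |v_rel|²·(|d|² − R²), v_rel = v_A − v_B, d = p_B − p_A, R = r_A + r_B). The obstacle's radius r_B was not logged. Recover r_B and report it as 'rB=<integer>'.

m = -23284
d = (-7, 13);  v_rel = (16, 2),  |v_rel|² = 260
v_rel×d = (16)·(13) − (2)·(-7) = 222
since m = R²·260 − 222²:  R² = (49284 + -23284) / 260 = 100
R = √100 = 10  ⇒  r_B = 10 − 5 = 5

rB=5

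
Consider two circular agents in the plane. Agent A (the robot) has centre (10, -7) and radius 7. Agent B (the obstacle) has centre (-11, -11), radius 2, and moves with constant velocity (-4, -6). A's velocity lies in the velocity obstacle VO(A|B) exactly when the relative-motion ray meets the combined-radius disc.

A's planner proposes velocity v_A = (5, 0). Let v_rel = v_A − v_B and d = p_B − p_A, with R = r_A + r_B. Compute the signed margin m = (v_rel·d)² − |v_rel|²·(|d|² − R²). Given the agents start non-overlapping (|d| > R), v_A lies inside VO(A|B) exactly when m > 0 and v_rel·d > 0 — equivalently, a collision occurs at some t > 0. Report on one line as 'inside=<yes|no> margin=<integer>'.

d = (-21, -4),  |d|² = 457;  R = 7+2 = 9,  c = 457−9² = 376
v_rel = (9, 6),  |v_rel|² = 117;  v_rel·d = (9)·(-21) + (6)·(-4) = -213
117·t² + 426·t + 376 = 0  ⇒  m = (-213)² − 117·376 = 1377
m = 1377 > 0,  v_rel·d = -213 < 0  ⇒  outside

inside=no margin=1377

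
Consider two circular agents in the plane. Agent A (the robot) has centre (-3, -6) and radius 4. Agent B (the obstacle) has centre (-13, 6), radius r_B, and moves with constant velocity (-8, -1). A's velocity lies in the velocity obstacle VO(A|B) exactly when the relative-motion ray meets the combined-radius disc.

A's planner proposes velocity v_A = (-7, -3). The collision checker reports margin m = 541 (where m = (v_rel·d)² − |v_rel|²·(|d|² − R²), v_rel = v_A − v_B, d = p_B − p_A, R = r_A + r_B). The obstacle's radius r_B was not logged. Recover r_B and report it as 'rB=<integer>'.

m = 541
d = (-10, 12);  v_rel = (1, -2),  |v_rel|² = 5
v_rel×d = (1)·(12) − (-2)·(-10) = -8
since m = R²·5 − (-8)²:  R² = (64 + 541) / 5 = 121
R = √121 = 11  ⇒  r_B = 11 − 4 = 7

rB=7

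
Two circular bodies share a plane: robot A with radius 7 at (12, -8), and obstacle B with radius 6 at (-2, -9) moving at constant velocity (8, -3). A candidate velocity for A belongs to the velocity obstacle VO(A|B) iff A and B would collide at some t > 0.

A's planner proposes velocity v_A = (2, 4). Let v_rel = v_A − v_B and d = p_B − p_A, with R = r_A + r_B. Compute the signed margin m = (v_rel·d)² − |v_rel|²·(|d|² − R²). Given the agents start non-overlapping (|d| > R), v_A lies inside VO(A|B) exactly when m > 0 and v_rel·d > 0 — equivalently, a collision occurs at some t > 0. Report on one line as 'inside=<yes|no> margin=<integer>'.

d = (-14, -1),  |d|² = 197;  R = 7+6 = 13,  c = 197−13² = 28
v_rel = (-6, 7),  |v_rel|² = 85;  v_rel·d = (-6)·(-14) + (7)·(-1) = 77
85·t² − 154·t + 28 = 0  ⇒  m = 77² − 85·28 = 3549
m = 3549 > 0,  v_rel·d = 77 > 0  ⇒  inside

inside=yes margin=3549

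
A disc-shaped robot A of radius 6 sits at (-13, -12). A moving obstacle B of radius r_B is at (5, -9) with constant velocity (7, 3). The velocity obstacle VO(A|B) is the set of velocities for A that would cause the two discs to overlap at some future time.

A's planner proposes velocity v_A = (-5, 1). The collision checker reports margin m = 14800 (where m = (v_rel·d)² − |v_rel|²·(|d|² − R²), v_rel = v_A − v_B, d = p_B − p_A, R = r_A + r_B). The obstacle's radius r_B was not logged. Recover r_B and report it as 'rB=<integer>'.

m = 14800
d = (18, 3);  v_rel = (-12, -2),  |v_rel|² = 148
v_rel×d = (-12)·(3) − (-2)·(18) = 0
since m = R²·148 − 0²:  R² = (0 + 14800) / 148 = 100
R = √100 = 10  ⇒  r_B = 10 − 6 = 4

rB=4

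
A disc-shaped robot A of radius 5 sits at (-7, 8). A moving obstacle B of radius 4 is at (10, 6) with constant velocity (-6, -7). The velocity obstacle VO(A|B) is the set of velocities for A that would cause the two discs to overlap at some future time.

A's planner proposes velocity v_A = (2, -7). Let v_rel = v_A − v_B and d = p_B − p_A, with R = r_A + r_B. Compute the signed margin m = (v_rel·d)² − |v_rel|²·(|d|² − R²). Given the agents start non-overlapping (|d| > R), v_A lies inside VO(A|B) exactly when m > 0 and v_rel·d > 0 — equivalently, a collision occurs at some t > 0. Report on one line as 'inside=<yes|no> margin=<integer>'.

d = (17, -2),  |d|² = 293;  R = 5+4 = 9,  c = 293−9² = 212
v_rel = (8, 0),  |v_rel|² = 64;  v_rel·d = (8)·(17) + (0)·(-2) = 136
64·t² − 272·t + 212 = 0  ⇒  m = 136² − 64·212 = 4928
m = 4928 > 0,  v_rel·d = 136 > 0  ⇒  inside

inside=yes margin=4928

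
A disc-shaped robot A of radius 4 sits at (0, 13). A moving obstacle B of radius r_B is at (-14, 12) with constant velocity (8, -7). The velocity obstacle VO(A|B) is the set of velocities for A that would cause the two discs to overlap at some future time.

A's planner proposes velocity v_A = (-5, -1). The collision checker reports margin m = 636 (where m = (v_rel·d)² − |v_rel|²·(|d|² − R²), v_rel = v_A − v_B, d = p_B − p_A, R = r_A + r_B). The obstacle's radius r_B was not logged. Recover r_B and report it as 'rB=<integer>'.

m = 636
d = (-14, -1);  v_rel = (-13, 6),  |v_rel|² = 205
v_rel×d = (-13)·(-1) − (6)·(-14) = 97
since m = R²·205 − 97²:  R² = (9409 + 636) / 205 = 49
R = √49 = 7  ⇒  r_B = 7 − 4 = 3

rB=3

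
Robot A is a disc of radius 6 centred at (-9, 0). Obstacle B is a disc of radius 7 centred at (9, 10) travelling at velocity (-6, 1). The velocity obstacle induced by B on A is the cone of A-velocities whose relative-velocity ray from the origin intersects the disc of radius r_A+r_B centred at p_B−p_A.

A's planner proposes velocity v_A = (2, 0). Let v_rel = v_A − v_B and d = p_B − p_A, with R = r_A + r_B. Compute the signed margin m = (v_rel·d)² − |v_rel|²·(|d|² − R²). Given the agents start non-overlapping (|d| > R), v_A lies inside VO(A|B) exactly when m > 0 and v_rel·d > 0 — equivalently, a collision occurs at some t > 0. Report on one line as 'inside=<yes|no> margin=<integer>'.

d = (18, 10),  |d|² = 424;  R = 6+7 = 13,  c = 424−13² = 255
v_rel = (8, -1),  |v_rel|² = 65;  v_rel·d = (8)·(18) + (-1)·(10) = 134
65·t² − 268·t + 255 = 0  ⇒  m = 134² − 65·255 = 1381
m = 1381 > 0,  v_rel·d = 134 > 0  ⇒  inside

inside=yes margin=1381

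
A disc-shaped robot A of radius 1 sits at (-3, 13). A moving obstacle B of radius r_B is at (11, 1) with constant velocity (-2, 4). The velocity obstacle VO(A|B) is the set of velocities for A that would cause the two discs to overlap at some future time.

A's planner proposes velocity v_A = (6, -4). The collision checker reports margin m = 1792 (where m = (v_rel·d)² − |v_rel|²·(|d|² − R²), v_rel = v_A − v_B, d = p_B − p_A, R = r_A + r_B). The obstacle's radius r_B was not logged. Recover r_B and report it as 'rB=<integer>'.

m = 1792
d = (14, -12);  v_rel = (8, -8),  |v_rel|² = 128
v_rel×d = (8)·(-12) − (-8)·(14) = 16
since m = R²·128 − 16²:  R² = (256 + 1792) / 128 = 16
R = √16 = 4  ⇒  r_B = 4 − 1 = 3

rB=3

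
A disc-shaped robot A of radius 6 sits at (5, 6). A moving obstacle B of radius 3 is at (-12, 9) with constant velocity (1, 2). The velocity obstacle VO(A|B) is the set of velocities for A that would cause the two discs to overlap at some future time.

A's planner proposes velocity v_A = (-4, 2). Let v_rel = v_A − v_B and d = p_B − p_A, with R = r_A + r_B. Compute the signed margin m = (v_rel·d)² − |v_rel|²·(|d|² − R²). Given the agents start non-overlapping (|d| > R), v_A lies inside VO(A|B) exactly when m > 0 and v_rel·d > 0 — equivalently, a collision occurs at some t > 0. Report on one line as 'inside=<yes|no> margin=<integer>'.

d = (-17, 3),  |d|² = 298;  R = 6+3 = 9,  c = 298−9² = 217
v_rel = (-5, 0),  |v_rel|² = 25;  v_rel·d = (-5)·(-17) + (0)·(3) = 85
25·t² − 170·t + 217 = 0  ⇒  m = 85² − 25·217 = 1800
m = 1800 > 0,  v_rel·d = 85 > 0  ⇒  inside

inside=yes margin=1800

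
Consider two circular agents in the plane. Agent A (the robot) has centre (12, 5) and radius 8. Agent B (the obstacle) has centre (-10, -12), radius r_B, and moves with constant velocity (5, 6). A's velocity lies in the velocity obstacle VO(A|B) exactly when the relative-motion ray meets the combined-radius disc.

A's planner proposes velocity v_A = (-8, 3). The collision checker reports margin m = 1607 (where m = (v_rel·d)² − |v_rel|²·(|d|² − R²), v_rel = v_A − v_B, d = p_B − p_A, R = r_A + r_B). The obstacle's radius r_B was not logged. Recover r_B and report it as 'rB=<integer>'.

m = 1607
d = (-22, -17);  v_rel = (-13, -3),  |v_rel|² = 178
v_rel×d = (-13)·(-17) − (-3)·(-22) = 155
since m = R²·178 − 155²:  R² = (24025 + 1607) / 178 = 144
R = √144 = 12  ⇒  r_B = 12 − 8 = 4

rB=4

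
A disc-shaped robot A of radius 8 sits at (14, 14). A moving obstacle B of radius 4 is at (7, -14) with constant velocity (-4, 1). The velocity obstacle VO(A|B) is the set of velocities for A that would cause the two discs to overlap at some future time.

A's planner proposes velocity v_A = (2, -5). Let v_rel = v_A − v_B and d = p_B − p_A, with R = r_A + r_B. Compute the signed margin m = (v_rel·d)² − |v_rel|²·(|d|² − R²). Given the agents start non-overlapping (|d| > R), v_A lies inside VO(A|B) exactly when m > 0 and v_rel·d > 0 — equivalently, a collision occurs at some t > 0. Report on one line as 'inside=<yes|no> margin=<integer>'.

d = (-7, -28),  |d|² = 833;  R = 8+4 = 12,  c = 833−12² = 689
v_rel = (6, -6),  |v_rel|² = 72;  v_rel·d = (6)·(-7) + (-6)·(-28) = 126
72·t² − 252·t + 689 = 0  ⇒  m = 126² − 72·689 = -33732
m = -33732 < 0,  v_rel·d = 126 > 0  ⇒  outside

inside=no margin=-33732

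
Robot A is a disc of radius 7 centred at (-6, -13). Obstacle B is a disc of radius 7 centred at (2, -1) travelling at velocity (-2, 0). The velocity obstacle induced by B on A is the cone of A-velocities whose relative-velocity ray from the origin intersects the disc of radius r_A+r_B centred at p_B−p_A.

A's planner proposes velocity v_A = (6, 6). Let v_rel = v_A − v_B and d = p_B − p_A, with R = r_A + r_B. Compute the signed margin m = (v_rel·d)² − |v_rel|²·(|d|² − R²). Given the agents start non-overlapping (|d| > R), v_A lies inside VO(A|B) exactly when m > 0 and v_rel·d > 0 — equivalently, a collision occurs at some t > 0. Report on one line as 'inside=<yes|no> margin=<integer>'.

d = (8, 12),  |d|² = 208;  R = 7+7 = 14,  c = 208−14² = 12
v_rel = (8, 6),  |v_rel|² = 100;  v_rel·d = (8)·(8) + (6)·(12) = 136
100·t² − 272·t + 12 = 0  ⇒  m = 136² − 100·12 = 17296
m = 17296 > 0,  v_rel·d = 136 > 0  ⇒  inside

inside=yes margin=17296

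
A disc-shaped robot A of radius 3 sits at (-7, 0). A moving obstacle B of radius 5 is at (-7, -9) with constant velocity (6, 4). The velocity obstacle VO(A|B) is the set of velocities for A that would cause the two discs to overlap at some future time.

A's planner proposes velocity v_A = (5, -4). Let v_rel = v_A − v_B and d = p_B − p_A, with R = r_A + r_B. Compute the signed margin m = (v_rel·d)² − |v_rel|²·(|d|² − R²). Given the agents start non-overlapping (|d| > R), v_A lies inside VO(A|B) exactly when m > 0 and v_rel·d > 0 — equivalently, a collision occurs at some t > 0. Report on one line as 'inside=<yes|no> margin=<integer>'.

d = (0, -9),  |d|² = 81;  R = 3+5 = 8,  c = 81−8² = 17
v_rel = (-1, -8),  |v_rel|² = 65;  v_rel·d = (-1)·(0) + (-8)·(-9) = 72
65·t² − 144·t + 17 = 0  ⇒  m = 72² − 65·17 = 4079
m = 4079 > 0,  v_rel·d = 72 > 0  ⇒  inside

inside=yes margin=4079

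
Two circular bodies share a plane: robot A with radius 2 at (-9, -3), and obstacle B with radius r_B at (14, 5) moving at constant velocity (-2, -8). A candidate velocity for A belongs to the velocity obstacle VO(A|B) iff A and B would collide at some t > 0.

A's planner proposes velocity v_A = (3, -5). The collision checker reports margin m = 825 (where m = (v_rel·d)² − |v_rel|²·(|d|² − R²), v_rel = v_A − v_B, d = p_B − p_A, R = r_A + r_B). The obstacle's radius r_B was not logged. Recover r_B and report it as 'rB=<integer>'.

m = 825
d = (23, 8);  v_rel = (5, 3),  |v_rel|² = 34
v_rel×d = (5)·(8) − (3)·(23) = -29
since m = R²·34 − (-29)²:  R² = (841 + 825) / 34 = 49
R = √49 = 7  ⇒  r_B = 7 − 2 = 5

rB=5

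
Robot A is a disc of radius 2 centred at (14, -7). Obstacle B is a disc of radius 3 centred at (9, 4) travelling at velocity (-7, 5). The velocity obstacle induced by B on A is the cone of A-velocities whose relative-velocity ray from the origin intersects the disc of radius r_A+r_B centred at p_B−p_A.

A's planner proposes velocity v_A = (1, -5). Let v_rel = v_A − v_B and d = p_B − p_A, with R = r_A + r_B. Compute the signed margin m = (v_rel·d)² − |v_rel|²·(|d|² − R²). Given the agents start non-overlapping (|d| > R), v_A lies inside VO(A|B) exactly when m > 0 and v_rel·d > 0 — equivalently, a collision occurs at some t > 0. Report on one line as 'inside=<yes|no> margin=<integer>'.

d = (-5, 11),  |d|² = 146;  R = 2+3 = 5,  c = 146−5² = 121
v_rel = (8, -10),  |v_rel|² = 164;  v_rel·d = (8)·(-5) + (-10)·(11) = -150
164·t² + 300·t + 121 = 0  ⇒  m = (-150)² − 164·121 = 2656
m = 2656 > 0,  v_rel·d = -150 < 0  ⇒  outside

inside=no margin=2656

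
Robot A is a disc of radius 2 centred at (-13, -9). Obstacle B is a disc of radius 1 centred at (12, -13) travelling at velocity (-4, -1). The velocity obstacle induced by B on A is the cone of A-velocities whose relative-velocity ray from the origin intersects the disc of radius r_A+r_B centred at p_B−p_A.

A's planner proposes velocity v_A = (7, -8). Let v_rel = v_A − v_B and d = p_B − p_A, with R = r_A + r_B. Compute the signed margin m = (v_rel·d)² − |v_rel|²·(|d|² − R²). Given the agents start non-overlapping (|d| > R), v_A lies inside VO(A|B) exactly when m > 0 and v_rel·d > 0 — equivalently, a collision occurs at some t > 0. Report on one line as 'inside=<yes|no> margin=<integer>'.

d = (25, -4),  |d|² = 641;  R = 2+1 = 3,  c = 641−3² = 632
v_rel = (11, -7),  |v_rel|² = 170;  v_rel·d = (11)·(25) + (-7)·(-4) = 303
170·t² − 606·t + 632 = 0  ⇒  m = 303² − 170·632 = -15631
m = -15631 < 0,  v_rel·d = 303 > 0  ⇒  outside

inside=no margin=-15631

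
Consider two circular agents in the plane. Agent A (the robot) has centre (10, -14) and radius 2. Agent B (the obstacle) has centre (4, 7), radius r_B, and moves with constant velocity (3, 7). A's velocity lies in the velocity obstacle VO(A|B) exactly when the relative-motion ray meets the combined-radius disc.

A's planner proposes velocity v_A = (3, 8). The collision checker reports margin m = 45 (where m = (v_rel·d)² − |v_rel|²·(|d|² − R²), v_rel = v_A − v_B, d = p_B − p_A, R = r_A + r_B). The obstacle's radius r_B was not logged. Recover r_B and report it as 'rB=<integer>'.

m = 45
d = (-6, 21);  v_rel = (0, 1),  |v_rel|² = 1
v_rel×d = (0)·(21) − (1)·(-6) = 6
since m = R²·1 − 6²:  R² = (36 + 45) / 1 = 81
R = √81 = 9  ⇒  r_B = 9 − 2 = 7

rB=7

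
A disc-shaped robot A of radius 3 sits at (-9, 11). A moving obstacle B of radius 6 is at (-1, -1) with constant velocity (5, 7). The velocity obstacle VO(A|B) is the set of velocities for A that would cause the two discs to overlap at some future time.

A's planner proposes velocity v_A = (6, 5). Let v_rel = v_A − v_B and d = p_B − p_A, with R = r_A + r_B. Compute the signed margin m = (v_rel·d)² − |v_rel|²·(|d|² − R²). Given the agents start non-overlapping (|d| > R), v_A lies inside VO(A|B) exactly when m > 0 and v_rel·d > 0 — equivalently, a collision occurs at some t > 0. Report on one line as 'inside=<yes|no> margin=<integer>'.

d = (8, -12),  |d|² = 208;  R = 3+6 = 9,  c = 208−9² = 127
v_rel = (1, -2),  |v_rel|² = 5;  v_rel·d = (1)·(8) + (-2)·(-12) = 32
5·t² − 64·t + 127 = 0  ⇒  m = 32² − 5·127 = 389
m = 389 > 0,  v_rel·d = 32 > 0  ⇒  inside

inside=yes margin=389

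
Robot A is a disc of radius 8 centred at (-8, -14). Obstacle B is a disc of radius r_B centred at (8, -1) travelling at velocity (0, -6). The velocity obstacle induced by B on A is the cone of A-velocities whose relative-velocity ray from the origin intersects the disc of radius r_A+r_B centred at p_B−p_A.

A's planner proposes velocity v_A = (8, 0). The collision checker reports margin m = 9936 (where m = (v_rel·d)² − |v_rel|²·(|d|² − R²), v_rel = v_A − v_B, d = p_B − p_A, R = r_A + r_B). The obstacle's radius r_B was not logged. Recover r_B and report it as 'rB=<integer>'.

m = 9936
d = (16, 13);  v_rel = (8, 6),  |v_rel|² = 100
v_rel×d = (8)·(13) − (6)·(16) = 8
since m = R²·100 − 8²:  R² = (64 + 9936) / 100 = 100
R = √100 = 10  ⇒  r_B = 10 − 8 = 2

rB=2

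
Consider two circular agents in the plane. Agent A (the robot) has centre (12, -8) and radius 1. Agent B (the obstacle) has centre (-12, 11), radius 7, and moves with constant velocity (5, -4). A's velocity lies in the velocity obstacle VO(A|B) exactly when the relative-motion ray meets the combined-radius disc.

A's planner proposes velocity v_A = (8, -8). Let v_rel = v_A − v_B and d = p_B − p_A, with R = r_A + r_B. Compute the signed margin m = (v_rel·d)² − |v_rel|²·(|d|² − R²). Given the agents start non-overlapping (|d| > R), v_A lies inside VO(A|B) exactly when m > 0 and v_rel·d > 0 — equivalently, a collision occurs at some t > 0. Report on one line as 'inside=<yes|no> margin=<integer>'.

d = (-24, 19),  |d|² = 937;  R = 1+7 = 8,  c = 937−8² = 873
v_rel = (3, -4),  |v_rel|² = 25;  v_rel·d = (3)·(-24) + (-4)·(19) = -148
25·t² + 296·t + 873 = 0  ⇒  m = (-148)² − 25·873 = 79
m = 79 > 0,  v_rel·d = -148 < 0  ⇒  outside

inside=no margin=79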